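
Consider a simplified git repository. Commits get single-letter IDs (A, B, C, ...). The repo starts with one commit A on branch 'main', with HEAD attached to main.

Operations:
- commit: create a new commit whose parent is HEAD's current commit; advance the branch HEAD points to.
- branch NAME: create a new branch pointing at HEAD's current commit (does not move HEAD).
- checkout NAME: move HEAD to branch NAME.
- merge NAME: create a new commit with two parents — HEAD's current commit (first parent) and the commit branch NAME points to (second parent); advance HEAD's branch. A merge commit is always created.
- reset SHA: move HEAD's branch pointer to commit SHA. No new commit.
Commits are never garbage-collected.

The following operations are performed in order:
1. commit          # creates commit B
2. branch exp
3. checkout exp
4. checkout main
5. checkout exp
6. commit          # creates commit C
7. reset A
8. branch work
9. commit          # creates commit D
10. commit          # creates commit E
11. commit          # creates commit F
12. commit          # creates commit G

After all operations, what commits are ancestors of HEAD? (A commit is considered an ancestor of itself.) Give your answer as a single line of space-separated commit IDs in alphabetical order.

After op 1 (commit): HEAD=main@B [main=B]
After op 2 (branch): HEAD=main@B [exp=B main=B]
After op 3 (checkout): HEAD=exp@B [exp=B main=B]
After op 4 (checkout): HEAD=main@B [exp=B main=B]
After op 5 (checkout): HEAD=exp@B [exp=B main=B]
After op 6 (commit): HEAD=exp@C [exp=C main=B]
After op 7 (reset): HEAD=exp@A [exp=A main=B]
After op 8 (branch): HEAD=exp@A [exp=A main=B work=A]
After op 9 (commit): HEAD=exp@D [exp=D main=B work=A]
After op 10 (commit): HEAD=exp@E [exp=E main=B work=A]
After op 11 (commit): HEAD=exp@F [exp=F main=B work=A]
After op 12 (commit): HEAD=exp@G [exp=G main=B work=A]

Answer: A D E F G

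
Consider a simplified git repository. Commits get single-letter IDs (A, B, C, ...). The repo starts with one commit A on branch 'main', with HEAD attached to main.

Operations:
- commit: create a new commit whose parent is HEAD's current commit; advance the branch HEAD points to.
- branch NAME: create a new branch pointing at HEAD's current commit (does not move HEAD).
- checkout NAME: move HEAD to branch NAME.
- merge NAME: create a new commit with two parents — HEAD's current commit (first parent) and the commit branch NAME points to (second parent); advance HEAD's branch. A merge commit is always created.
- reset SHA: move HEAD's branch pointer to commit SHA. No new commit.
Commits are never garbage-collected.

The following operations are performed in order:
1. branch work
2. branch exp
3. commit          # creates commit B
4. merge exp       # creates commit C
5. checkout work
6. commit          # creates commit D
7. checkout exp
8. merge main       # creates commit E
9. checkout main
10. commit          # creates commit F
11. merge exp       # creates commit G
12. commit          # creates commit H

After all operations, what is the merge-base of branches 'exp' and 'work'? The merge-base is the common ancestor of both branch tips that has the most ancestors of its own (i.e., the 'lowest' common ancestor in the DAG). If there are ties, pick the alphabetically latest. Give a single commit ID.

Answer: A

Derivation:
After op 1 (branch): HEAD=main@A [main=A work=A]
After op 2 (branch): HEAD=main@A [exp=A main=A work=A]
After op 3 (commit): HEAD=main@B [exp=A main=B work=A]
After op 4 (merge): HEAD=main@C [exp=A main=C work=A]
After op 5 (checkout): HEAD=work@A [exp=A main=C work=A]
After op 6 (commit): HEAD=work@D [exp=A main=C work=D]
After op 7 (checkout): HEAD=exp@A [exp=A main=C work=D]
After op 8 (merge): HEAD=exp@E [exp=E main=C work=D]
After op 9 (checkout): HEAD=main@C [exp=E main=C work=D]
After op 10 (commit): HEAD=main@F [exp=E main=F work=D]
After op 11 (merge): HEAD=main@G [exp=E main=G work=D]
After op 12 (commit): HEAD=main@H [exp=E main=H work=D]
ancestors(exp=E): ['A', 'B', 'C', 'E']
ancestors(work=D): ['A', 'D']
common: ['A']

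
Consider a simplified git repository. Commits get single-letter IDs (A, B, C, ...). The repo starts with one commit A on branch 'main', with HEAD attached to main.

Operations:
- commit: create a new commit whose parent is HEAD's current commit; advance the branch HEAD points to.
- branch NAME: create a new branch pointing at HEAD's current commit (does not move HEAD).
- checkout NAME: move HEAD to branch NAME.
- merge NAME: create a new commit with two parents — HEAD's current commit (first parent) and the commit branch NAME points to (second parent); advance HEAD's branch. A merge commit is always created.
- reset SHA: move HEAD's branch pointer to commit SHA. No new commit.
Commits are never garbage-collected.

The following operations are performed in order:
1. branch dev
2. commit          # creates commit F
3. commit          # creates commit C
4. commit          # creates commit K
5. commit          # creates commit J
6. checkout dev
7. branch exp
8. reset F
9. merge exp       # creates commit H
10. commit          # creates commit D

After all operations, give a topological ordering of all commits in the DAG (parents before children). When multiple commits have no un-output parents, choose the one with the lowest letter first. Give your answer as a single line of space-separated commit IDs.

Answer: A F C H D K J

Derivation:
After op 1 (branch): HEAD=main@A [dev=A main=A]
After op 2 (commit): HEAD=main@F [dev=A main=F]
After op 3 (commit): HEAD=main@C [dev=A main=C]
After op 4 (commit): HEAD=main@K [dev=A main=K]
After op 5 (commit): HEAD=main@J [dev=A main=J]
After op 6 (checkout): HEAD=dev@A [dev=A main=J]
After op 7 (branch): HEAD=dev@A [dev=A exp=A main=J]
After op 8 (reset): HEAD=dev@F [dev=F exp=A main=J]
After op 9 (merge): HEAD=dev@H [dev=H exp=A main=J]
After op 10 (commit): HEAD=dev@D [dev=D exp=A main=J]
commit A: parents=[]
commit C: parents=['F']
commit D: parents=['H']
commit F: parents=['A']
commit H: parents=['F', 'A']
commit J: parents=['K']
commit K: parents=['C']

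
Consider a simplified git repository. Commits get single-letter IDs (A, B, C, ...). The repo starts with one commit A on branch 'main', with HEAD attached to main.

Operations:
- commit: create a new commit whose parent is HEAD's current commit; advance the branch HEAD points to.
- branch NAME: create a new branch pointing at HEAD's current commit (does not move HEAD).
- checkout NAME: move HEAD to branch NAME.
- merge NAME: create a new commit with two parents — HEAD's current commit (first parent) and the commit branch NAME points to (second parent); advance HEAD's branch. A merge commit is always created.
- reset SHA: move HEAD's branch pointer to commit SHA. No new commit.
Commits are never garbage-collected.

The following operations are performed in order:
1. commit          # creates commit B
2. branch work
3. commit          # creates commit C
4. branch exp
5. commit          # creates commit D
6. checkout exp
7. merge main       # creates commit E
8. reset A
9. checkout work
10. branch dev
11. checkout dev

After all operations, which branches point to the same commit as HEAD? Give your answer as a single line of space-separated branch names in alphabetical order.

After op 1 (commit): HEAD=main@B [main=B]
After op 2 (branch): HEAD=main@B [main=B work=B]
After op 3 (commit): HEAD=main@C [main=C work=B]
After op 4 (branch): HEAD=main@C [exp=C main=C work=B]
After op 5 (commit): HEAD=main@D [exp=C main=D work=B]
After op 6 (checkout): HEAD=exp@C [exp=C main=D work=B]
After op 7 (merge): HEAD=exp@E [exp=E main=D work=B]
After op 8 (reset): HEAD=exp@A [exp=A main=D work=B]
After op 9 (checkout): HEAD=work@B [exp=A main=D work=B]
After op 10 (branch): HEAD=work@B [dev=B exp=A main=D work=B]
After op 11 (checkout): HEAD=dev@B [dev=B exp=A main=D work=B]

Answer: dev work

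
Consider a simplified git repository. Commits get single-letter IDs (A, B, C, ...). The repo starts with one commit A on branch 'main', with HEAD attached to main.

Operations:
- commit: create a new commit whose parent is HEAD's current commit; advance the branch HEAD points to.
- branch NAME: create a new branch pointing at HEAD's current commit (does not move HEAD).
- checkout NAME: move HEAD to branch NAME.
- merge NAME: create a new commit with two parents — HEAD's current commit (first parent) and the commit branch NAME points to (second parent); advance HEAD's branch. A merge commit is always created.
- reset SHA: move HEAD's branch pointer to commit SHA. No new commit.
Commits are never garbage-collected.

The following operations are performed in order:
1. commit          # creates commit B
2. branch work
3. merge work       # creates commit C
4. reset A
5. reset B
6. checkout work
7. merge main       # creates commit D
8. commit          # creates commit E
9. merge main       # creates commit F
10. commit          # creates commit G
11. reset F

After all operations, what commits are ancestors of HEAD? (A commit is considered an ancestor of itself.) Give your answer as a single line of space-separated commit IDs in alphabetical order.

Answer: A B D E F

Derivation:
After op 1 (commit): HEAD=main@B [main=B]
After op 2 (branch): HEAD=main@B [main=B work=B]
After op 3 (merge): HEAD=main@C [main=C work=B]
After op 4 (reset): HEAD=main@A [main=A work=B]
After op 5 (reset): HEAD=main@B [main=B work=B]
After op 6 (checkout): HEAD=work@B [main=B work=B]
After op 7 (merge): HEAD=work@D [main=B work=D]
After op 8 (commit): HEAD=work@E [main=B work=E]
After op 9 (merge): HEAD=work@F [main=B work=F]
After op 10 (commit): HEAD=work@G [main=B work=G]
After op 11 (reset): HEAD=work@F [main=B work=F]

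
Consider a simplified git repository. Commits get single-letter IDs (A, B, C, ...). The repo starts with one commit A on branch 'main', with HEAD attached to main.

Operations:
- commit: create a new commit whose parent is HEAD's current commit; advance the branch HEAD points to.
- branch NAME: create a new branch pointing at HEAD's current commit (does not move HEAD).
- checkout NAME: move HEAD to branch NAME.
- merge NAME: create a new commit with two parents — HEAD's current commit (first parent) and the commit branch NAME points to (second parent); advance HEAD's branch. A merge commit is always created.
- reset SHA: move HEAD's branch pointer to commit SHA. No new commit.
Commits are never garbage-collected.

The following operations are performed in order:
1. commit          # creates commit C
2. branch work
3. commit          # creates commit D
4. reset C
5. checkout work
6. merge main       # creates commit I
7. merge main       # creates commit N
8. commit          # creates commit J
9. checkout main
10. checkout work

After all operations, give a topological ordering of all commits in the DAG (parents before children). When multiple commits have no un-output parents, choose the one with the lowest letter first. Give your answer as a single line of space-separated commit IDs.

After op 1 (commit): HEAD=main@C [main=C]
After op 2 (branch): HEAD=main@C [main=C work=C]
After op 3 (commit): HEAD=main@D [main=D work=C]
After op 4 (reset): HEAD=main@C [main=C work=C]
After op 5 (checkout): HEAD=work@C [main=C work=C]
After op 6 (merge): HEAD=work@I [main=C work=I]
After op 7 (merge): HEAD=work@N [main=C work=N]
After op 8 (commit): HEAD=work@J [main=C work=J]
After op 9 (checkout): HEAD=main@C [main=C work=J]
After op 10 (checkout): HEAD=work@J [main=C work=J]
commit A: parents=[]
commit C: parents=['A']
commit D: parents=['C']
commit I: parents=['C', 'C']
commit J: parents=['N']
commit N: parents=['I', 'C']

Answer: A C D I N J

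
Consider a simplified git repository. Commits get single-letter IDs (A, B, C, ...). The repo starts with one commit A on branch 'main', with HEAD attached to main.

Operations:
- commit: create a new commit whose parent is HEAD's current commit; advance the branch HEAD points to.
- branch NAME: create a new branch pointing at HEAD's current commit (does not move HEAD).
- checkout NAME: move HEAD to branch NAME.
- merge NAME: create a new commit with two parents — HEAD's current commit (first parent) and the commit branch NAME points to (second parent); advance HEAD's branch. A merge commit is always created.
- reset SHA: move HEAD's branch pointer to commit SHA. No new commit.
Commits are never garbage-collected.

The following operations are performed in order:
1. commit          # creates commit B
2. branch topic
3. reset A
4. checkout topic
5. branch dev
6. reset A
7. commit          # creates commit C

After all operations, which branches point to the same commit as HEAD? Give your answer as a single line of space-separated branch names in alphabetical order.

Answer: topic

Derivation:
After op 1 (commit): HEAD=main@B [main=B]
After op 2 (branch): HEAD=main@B [main=B topic=B]
After op 3 (reset): HEAD=main@A [main=A topic=B]
After op 4 (checkout): HEAD=topic@B [main=A topic=B]
After op 5 (branch): HEAD=topic@B [dev=B main=A topic=B]
After op 6 (reset): HEAD=topic@A [dev=B main=A topic=A]
After op 7 (commit): HEAD=topic@C [dev=B main=A topic=C]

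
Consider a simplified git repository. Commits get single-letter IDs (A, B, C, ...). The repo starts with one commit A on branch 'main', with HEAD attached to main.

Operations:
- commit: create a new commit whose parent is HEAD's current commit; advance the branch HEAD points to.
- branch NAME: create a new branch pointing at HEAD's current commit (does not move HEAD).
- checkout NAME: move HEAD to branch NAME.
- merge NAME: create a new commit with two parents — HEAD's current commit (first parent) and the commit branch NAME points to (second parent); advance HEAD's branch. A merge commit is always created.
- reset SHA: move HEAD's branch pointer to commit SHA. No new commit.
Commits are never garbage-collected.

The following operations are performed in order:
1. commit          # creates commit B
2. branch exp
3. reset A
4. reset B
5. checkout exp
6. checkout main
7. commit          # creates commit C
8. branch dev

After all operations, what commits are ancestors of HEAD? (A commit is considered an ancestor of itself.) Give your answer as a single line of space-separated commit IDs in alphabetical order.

After op 1 (commit): HEAD=main@B [main=B]
After op 2 (branch): HEAD=main@B [exp=B main=B]
After op 3 (reset): HEAD=main@A [exp=B main=A]
After op 4 (reset): HEAD=main@B [exp=B main=B]
After op 5 (checkout): HEAD=exp@B [exp=B main=B]
After op 6 (checkout): HEAD=main@B [exp=B main=B]
After op 7 (commit): HEAD=main@C [exp=B main=C]
After op 8 (branch): HEAD=main@C [dev=C exp=B main=C]

Answer: A B C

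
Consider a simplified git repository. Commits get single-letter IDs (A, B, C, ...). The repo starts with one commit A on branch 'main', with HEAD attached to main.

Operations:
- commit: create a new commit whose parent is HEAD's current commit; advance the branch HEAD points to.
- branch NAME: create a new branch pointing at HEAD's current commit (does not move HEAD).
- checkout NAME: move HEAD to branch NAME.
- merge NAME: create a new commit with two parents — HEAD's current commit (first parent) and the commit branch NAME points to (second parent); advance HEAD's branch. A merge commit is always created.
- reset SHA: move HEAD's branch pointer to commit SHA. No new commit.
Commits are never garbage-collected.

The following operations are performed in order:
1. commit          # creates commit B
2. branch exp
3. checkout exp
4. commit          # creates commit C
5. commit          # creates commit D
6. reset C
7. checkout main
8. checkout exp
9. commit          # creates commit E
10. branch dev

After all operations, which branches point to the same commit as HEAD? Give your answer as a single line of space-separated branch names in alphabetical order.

Answer: dev exp

Derivation:
After op 1 (commit): HEAD=main@B [main=B]
After op 2 (branch): HEAD=main@B [exp=B main=B]
After op 3 (checkout): HEAD=exp@B [exp=B main=B]
After op 4 (commit): HEAD=exp@C [exp=C main=B]
After op 5 (commit): HEAD=exp@D [exp=D main=B]
After op 6 (reset): HEAD=exp@C [exp=C main=B]
After op 7 (checkout): HEAD=main@B [exp=C main=B]
After op 8 (checkout): HEAD=exp@C [exp=C main=B]
After op 9 (commit): HEAD=exp@E [exp=E main=B]
After op 10 (branch): HEAD=exp@E [dev=E exp=E main=B]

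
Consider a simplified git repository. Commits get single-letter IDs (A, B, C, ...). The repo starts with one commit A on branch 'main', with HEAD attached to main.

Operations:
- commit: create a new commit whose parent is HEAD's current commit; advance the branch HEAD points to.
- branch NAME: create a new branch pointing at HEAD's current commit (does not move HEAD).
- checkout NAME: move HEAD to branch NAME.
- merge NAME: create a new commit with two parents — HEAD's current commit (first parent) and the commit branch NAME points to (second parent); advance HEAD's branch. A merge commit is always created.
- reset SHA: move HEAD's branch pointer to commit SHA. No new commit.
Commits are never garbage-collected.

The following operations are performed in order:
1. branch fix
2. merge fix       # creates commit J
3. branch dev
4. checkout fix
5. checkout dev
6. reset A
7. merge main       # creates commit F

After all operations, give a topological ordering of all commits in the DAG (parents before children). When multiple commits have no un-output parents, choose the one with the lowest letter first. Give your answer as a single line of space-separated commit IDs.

Answer: A J F

Derivation:
After op 1 (branch): HEAD=main@A [fix=A main=A]
After op 2 (merge): HEAD=main@J [fix=A main=J]
After op 3 (branch): HEAD=main@J [dev=J fix=A main=J]
After op 4 (checkout): HEAD=fix@A [dev=J fix=A main=J]
After op 5 (checkout): HEAD=dev@J [dev=J fix=A main=J]
After op 6 (reset): HEAD=dev@A [dev=A fix=A main=J]
After op 7 (merge): HEAD=dev@F [dev=F fix=A main=J]
commit A: parents=[]
commit F: parents=['A', 'J']
commit J: parents=['A', 'A']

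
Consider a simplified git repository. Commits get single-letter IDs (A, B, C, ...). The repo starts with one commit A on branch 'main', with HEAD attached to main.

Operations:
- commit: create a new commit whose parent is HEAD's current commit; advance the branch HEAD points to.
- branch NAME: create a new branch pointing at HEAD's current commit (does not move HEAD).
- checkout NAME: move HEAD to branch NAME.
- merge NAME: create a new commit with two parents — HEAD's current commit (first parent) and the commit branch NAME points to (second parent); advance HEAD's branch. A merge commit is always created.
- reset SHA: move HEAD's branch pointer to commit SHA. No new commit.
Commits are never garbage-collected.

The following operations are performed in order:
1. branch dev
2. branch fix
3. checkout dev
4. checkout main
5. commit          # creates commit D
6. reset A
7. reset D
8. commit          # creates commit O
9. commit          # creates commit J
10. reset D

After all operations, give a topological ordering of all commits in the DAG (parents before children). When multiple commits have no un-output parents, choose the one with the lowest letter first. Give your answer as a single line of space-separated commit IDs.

After op 1 (branch): HEAD=main@A [dev=A main=A]
After op 2 (branch): HEAD=main@A [dev=A fix=A main=A]
After op 3 (checkout): HEAD=dev@A [dev=A fix=A main=A]
After op 4 (checkout): HEAD=main@A [dev=A fix=A main=A]
After op 5 (commit): HEAD=main@D [dev=A fix=A main=D]
After op 6 (reset): HEAD=main@A [dev=A fix=A main=A]
After op 7 (reset): HEAD=main@D [dev=A fix=A main=D]
After op 8 (commit): HEAD=main@O [dev=A fix=A main=O]
After op 9 (commit): HEAD=main@J [dev=A fix=A main=J]
After op 10 (reset): HEAD=main@D [dev=A fix=A main=D]
commit A: parents=[]
commit D: parents=['A']
commit J: parents=['O']
commit O: parents=['D']

Answer: A D O J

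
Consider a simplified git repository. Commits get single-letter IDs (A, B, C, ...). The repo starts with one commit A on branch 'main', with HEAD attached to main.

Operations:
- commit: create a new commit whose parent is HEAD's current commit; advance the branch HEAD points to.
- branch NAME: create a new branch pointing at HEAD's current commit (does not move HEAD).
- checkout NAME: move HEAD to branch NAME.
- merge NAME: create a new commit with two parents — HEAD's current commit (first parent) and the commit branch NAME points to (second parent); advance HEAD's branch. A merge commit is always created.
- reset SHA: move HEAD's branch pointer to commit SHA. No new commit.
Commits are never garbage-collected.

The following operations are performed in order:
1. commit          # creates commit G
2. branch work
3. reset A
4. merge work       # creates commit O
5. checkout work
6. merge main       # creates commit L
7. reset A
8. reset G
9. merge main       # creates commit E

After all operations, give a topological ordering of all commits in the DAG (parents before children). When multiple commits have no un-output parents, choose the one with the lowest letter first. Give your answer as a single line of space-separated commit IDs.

After op 1 (commit): HEAD=main@G [main=G]
After op 2 (branch): HEAD=main@G [main=G work=G]
After op 3 (reset): HEAD=main@A [main=A work=G]
After op 4 (merge): HEAD=main@O [main=O work=G]
After op 5 (checkout): HEAD=work@G [main=O work=G]
After op 6 (merge): HEAD=work@L [main=O work=L]
After op 7 (reset): HEAD=work@A [main=O work=A]
After op 8 (reset): HEAD=work@G [main=O work=G]
After op 9 (merge): HEAD=work@E [main=O work=E]
commit A: parents=[]
commit E: parents=['G', 'O']
commit G: parents=['A']
commit L: parents=['G', 'O']
commit O: parents=['A', 'G']

Answer: A G O E L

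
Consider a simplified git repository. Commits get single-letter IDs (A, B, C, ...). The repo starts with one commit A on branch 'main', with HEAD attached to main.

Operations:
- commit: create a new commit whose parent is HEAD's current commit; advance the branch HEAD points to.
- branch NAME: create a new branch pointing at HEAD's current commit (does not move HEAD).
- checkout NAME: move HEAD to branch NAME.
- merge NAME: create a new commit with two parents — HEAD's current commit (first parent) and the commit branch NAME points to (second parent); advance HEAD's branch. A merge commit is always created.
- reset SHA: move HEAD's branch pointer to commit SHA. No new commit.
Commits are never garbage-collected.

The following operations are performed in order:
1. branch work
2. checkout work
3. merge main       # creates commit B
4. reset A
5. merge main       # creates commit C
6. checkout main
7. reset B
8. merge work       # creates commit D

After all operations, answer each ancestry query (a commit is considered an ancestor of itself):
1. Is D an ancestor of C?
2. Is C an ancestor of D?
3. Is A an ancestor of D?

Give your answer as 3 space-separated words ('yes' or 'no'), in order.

After op 1 (branch): HEAD=main@A [main=A work=A]
After op 2 (checkout): HEAD=work@A [main=A work=A]
After op 3 (merge): HEAD=work@B [main=A work=B]
After op 4 (reset): HEAD=work@A [main=A work=A]
After op 5 (merge): HEAD=work@C [main=A work=C]
After op 6 (checkout): HEAD=main@A [main=A work=C]
After op 7 (reset): HEAD=main@B [main=B work=C]
After op 8 (merge): HEAD=main@D [main=D work=C]
ancestors(C) = {A,C}; D in? no
ancestors(D) = {A,B,C,D}; C in? yes
ancestors(D) = {A,B,C,D}; A in? yes

Answer: no yes yes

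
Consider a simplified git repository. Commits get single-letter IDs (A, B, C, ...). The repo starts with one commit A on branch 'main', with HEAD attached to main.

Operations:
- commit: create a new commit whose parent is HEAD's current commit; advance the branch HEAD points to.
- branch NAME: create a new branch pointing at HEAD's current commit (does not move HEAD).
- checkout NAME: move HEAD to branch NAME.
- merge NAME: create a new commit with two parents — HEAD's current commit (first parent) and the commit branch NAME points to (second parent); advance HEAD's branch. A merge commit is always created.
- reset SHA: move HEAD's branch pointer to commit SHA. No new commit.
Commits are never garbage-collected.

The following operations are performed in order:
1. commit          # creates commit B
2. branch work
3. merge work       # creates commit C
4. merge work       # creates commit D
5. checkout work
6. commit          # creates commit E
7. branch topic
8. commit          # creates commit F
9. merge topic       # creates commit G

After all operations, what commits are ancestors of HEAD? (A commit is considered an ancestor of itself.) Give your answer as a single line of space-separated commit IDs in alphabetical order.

After op 1 (commit): HEAD=main@B [main=B]
After op 2 (branch): HEAD=main@B [main=B work=B]
After op 3 (merge): HEAD=main@C [main=C work=B]
After op 4 (merge): HEAD=main@D [main=D work=B]
After op 5 (checkout): HEAD=work@B [main=D work=B]
After op 6 (commit): HEAD=work@E [main=D work=E]
After op 7 (branch): HEAD=work@E [main=D topic=E work=E]
After op 8 (commit): HEAD=work@F [main=D topic=E work=F]
After op 9 (merge): HEAD=work@G [main=D topic=E work=G]

Answer: A B E F G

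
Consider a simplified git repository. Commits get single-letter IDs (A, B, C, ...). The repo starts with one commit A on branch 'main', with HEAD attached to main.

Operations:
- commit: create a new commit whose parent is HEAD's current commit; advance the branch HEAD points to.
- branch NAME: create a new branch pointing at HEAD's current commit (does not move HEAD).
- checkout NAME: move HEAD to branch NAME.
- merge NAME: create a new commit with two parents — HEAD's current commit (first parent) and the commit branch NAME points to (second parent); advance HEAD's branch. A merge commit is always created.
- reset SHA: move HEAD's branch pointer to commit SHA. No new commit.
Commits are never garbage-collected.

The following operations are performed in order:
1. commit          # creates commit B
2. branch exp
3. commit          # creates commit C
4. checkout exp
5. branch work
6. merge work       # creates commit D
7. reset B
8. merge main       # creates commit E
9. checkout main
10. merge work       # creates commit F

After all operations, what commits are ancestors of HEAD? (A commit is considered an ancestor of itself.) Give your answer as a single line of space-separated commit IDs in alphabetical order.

After op 1 (commit): HEAD=main@B [main=B]
After op 2 (branch): HEAD=main@B [exp=B main=B]
After op 3 (commit): HEAD=main@C [exp=B main=C]
After op 4 (checkout): HEAD=exp@B [exp=B main=C]
After op 5 (branch): HEAD=exp@B [exp=B main=C work=B]
After op 6 (merge): HEAD=exp@D [exp=D main=C work=B]
After op 7 (reset): HEAD=exp@B [exp=B main=C work=B]
After op 8 (merge): HEAD=exp@E [exp=E main=C work=B]
After op 9 (checkout): HEAD=main@C [exp=E main=C work=B]
After op 10 (merge): HEAD=main@F [exp=E main=F work=B]

Answer: A B C F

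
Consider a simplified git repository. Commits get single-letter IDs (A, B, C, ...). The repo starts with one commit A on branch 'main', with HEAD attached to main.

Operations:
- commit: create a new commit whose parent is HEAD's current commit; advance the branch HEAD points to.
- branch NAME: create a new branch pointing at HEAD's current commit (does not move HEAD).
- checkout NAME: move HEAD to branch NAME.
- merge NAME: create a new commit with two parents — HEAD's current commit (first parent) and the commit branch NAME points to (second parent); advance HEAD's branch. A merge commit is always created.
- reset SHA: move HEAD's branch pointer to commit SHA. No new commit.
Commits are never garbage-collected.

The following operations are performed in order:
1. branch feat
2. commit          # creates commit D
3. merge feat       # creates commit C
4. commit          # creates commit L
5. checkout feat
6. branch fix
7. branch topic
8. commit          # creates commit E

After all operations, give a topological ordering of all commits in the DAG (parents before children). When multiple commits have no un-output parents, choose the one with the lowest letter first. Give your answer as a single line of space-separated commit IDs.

After op 1 (branch): HEAD=main@A [feat=A main=A]
After op 2 (commit): HEAD=main@D [feat=A main=D]
After op 3 (merge): HEAD=main@C [feat=A main=C]
After op 4 (commit): HEAD=main@L [feat=A main=L]
After op 5 (checkout): HEAD=feat@A [feat=A main=L]
After op 6 (branch): HEAD=feat@A [feat=A fix=A main=L]
After op 7 (branch): HEAD=feat@A [feat=A fix=A main=L topic=A]
After op 8 (commit): HEAD=feat@E [feat=E fix=A main=L topic=A]
commit A: parents=[]
commit C: parents=['D', 'A']
commit D: parents=['A']
commit E: parents=['A']
commit L: parents=['C']

Answer: A D C E L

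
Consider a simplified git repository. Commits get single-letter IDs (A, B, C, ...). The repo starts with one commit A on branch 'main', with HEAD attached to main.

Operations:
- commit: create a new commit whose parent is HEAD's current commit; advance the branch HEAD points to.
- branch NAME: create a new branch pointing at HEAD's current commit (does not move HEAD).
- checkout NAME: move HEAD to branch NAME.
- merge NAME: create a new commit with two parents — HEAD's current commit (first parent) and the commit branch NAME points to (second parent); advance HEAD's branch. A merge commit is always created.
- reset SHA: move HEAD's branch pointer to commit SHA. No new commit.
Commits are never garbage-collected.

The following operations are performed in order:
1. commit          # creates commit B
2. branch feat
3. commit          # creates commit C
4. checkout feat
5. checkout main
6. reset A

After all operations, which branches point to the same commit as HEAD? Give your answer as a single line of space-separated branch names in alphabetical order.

Answer: main

Derivation:
After op 1 (commit): HEAD=main@B [main=B]
After op 2 (branch): HEAD=main@B [feat=B main=B]
After op 3 (commit): HEAD=main@C [feat=B main=C]
After op 4 (checkout): HEAD=feat@B [feat=B main=C]
After op 5 (checkout): HEAD=main@C [feat=B main=C]
After op 6 (reset): HEAD=main@A [feat=B main=A]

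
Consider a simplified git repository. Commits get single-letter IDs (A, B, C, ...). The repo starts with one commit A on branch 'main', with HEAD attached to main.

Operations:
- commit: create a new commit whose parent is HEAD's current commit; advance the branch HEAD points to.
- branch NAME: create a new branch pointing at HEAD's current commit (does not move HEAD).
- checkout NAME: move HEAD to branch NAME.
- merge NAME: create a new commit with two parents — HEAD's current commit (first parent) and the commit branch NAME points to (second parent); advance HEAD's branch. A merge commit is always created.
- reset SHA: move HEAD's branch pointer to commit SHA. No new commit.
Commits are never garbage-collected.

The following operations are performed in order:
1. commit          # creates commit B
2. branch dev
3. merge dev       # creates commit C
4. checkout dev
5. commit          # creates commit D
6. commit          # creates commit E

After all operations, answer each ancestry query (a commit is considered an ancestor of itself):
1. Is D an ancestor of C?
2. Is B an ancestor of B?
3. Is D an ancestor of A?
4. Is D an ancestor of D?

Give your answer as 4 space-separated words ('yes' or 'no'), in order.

After op 1 (commit): HEAD=main@B [main=B]
After op 2 (branch): HEAD=main@B [dev=B main=B]
After op 3 (merge): HEAD=main@C [dev=B main=C]
After op 4 (checkout): HEAD=dev@B [dev=B main=C]
After op 5 (commit): HEAD=dev@D [dev=D main=C]
After op 6 (commit): HEAD=dev@E [dev=E main=C]
ancestors(C) = {A,B,C}; D in? no
ancestors(B) = {A,B}; B in? yes
ancestors(A) = {A}; D in? no
ancestors(D) = {A,B,D}; D in? yes

Answer: no yes no yes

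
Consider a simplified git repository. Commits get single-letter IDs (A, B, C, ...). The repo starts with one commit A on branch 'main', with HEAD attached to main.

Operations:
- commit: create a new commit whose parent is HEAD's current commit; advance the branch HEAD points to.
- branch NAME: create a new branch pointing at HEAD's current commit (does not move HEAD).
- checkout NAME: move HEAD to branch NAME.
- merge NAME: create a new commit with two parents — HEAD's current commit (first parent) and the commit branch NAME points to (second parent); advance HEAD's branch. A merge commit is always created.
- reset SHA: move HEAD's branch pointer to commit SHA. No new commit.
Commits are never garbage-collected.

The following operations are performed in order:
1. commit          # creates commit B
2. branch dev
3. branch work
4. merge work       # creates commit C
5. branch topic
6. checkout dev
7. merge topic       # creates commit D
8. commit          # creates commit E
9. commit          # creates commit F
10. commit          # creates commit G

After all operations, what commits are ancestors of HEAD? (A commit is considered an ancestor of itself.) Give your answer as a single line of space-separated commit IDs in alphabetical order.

Answer: A B C D E F G

Derivation:
After op 1 (commit): HEAD=main@B [main=B]
After op 2 (branch): HEAD=main@B [dev=B main=B]
After op 3 (branch): HEAD=main@B [dev=B main=B work=B]
After op 4 (merge): HEAD=main@C [dev=B main=C work=B]
After op 5 (branch): HEAD=main@C [dev=B main=C topic=C work=B]
After op 6 (checkout): HEAD=dev@B [dev=B main=C topic=C work=B]
After op 7 (merge): HEAD=dev@D [dev=D main=C topic=C work=B]
After op 8 (commit): HEAD=dev@E [dev=E main=C topic=C work=B]
After op 9 (commit): HEAD=dev@F [dev=F main=C topic=C work=B]
After op 10 (commit): HEAD=dev@G [dev=G main=C topic=C work=B]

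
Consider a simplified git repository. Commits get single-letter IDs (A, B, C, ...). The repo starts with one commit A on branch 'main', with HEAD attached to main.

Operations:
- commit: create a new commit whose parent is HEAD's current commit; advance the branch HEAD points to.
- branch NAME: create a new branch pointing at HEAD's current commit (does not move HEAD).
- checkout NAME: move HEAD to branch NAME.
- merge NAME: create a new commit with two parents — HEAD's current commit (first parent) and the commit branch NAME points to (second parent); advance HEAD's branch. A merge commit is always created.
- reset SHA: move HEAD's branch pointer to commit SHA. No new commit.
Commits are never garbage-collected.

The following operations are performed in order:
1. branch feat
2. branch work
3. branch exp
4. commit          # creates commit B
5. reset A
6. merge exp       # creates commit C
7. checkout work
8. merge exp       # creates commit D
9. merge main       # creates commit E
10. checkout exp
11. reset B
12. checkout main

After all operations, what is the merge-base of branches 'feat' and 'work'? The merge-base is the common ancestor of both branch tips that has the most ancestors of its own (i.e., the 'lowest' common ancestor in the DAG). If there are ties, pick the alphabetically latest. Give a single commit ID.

Answer: A

Derivation:
After op 1 (branch): HEAD=main@A [feat=A main=A]
After op 2 (branch): HEAD=main@A [feat=A main=A work=A]
After op 3 (branch): HEAD=main@A [exp=A feat=A main=A work=A]
After op 4 (commit): HEAD=main@B [exp=A feat=A main=B work=A]
After op 5 (reset): HEAD=main@A [exp=A feat=A main=A work=A]
After op 6 (merge): HEAD=main@C [exp=A feat=A main=C work=A]
After op 7 (checkout): HEAD=work@A [exp=A feat=A main=C work=A]
After op 8 (merge): HEAD=work@D [exp=A feat=A main=C work=D]
After op 9 (merge): HEAD=work@E [exp=A feat=A main=C work=E]
After op 10 (checkout): HEAD=exp@A [exp=A feat=A main=C work=E]
After op 11 (reset): HEAD=exp@B [exp=B feat=A main=C work=E]
After op 12 (checkout): HEAD=main@C [exp=B feat=A main=C work=E]
ancestors(feat=A): ['A']
ancestors(work=E): ['A', 'C', 'D', 'E']
common: ['A']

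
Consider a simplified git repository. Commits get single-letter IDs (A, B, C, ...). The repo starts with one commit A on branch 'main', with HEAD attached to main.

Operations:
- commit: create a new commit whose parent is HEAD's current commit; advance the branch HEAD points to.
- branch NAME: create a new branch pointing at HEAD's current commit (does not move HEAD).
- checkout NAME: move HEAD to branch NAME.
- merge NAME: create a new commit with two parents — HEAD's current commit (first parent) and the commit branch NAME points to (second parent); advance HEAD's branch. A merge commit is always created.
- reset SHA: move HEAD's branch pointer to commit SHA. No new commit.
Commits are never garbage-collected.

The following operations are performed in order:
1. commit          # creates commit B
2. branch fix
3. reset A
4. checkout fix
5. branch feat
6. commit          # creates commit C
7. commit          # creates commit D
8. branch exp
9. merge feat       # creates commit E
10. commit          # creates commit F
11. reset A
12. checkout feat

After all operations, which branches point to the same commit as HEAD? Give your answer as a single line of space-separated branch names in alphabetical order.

After op 1 (commit): HEAD=main@B [main=B]
After op 2 (branch): HEAD=main@B [fix=B main=B]
After op 3 (reset): HEAD=main@A [fix=B main=A]
After op 4 (checkout): HEAD=fix@B [fix=B main=A]
After op 5 (branch): HEAD=fix@B [feat=B fix=B main=A]
After op 6 (commit): HEAD=fix@C [feat=B fix=C main=A]
After op 7 (commit): HEAD=fix@D [feat=B fix=D main=A]
After op 8 (branch): HEAD=fix@D [exp=D feat=B fix=D main=A]
After op 9 (merge): HEAD=fix@E [exp=D feat=B fix=E main=A]
After op 10 (commit): HEAD=fix@F [exp=D feat=B fix=F main=A]
After op 11 (reset): HEAD=fix@A [exp=D feat=B fix=A main=A]
After op 12 (checkout): HEAD=feat@B [exp=D feat=B fix=A main=A]

Answer: feat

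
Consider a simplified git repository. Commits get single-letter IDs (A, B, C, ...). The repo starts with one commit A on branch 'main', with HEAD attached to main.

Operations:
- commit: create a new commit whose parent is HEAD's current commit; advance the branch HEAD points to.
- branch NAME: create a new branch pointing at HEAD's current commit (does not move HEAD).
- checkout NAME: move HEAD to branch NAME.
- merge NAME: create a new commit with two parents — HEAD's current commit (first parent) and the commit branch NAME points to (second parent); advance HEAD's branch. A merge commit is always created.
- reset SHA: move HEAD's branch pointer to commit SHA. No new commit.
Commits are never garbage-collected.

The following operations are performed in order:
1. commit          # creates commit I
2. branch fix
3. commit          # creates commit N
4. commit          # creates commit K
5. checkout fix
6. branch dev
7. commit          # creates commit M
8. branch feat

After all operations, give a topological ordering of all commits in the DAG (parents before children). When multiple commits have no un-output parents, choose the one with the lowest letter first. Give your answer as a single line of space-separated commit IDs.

Answer: A I M N K

Derivation:
After op 1 (commit): HEAD=main@I [main=I]
After op 2 (branch): HEAD=main@I [fix=I main=I]
After op 3 (commit): HEAD=main@N [fix=I main=N]
After op 4 (commit): HEAD=main@K [fix=I main=K]
After op 5 (checkout): HEAD=fix@I [fix=I main=K]
After op 6 (branch): HEAD=fix@I [dev=I fix=I main=K]
After op 7 (commit): HEAD=fix@M [dev=I fix=M main=K]
After op 8 (branch): HEAD=fix@M [dev=I feat=M fix=M main=K]
commit A: parents=[]
commit I: parents=['A']
commit K: parents=['N']
commit M: parents=['I']
commit N: parents=['I']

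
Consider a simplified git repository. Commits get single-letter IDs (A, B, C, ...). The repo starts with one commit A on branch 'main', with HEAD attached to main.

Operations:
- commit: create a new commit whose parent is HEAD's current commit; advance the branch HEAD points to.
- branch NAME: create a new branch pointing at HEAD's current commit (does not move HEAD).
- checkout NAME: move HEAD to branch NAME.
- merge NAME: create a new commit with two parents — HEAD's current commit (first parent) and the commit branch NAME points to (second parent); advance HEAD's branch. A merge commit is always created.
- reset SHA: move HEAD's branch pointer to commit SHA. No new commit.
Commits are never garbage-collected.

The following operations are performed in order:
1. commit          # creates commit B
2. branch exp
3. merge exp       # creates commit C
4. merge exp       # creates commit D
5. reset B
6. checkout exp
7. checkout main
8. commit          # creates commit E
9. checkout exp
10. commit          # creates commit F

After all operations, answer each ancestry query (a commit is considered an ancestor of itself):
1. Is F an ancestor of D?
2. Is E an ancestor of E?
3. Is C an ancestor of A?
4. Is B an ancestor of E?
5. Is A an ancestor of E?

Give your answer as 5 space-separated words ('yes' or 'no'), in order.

Answer: no yes no yes yes

Derivation:
After op 1 (commit): HEAD=main@B [main=B]
After op 2 (branch): HEAD=main@B [exp=B main=B]
After op 3 (merge): HEAD=main@C [exp=B main=C]
After op 4 (merge): HEAD=main@D [exp=B main=D]
After op 5 (reset): HEAD=main@B [exp=B main=B]
After op 6 (checkout): HEAD=exp@B [exp=B main=B]
After op 7 (checkout): HEAD=main@B [exp=B main=B]
After op 8 (commit): HEAD=main@E [exp=B main=E]
After op 9 (checkout): HEAD=exp@B [exp=B main=E]
After op 10 (commit): HEAD=exp@F [exp=F main=E]
ancestors(D) = {A,B,C,D}; F in? no
ancestors(E) = {A,B,E}; E in? yes
ancestors(A) = {A}; C in? no
ancestors(E) = {A,B,E}; B in? yes
ancestors(E) = {A,B,E}; A in? yes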